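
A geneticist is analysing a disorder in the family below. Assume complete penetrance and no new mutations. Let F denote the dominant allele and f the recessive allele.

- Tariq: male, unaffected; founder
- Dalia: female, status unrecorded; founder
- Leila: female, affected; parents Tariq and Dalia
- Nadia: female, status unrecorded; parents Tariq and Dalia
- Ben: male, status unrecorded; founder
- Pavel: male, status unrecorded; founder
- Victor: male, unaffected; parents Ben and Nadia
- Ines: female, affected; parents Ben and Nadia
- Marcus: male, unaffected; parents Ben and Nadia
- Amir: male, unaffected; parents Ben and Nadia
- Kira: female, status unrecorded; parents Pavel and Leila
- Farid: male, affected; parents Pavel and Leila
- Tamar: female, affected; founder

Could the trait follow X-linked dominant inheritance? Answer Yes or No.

A consistent assignment under X-linked dominant exists: Tariq X^f Y, Dalia X^F X^F, Leila X^F X^f, Nadia X^F X^f, Ben X^F Y, Pavel X^F Y, Victor X^f Y, Ines X^F X^F, Marcus X^f Y, Amir X^f Y, Kira X^F X^F, Farid X^F Y, Tamar X^F X^F.
In this assignment every recorded phenotype matches its genotype and every non-founder's genotype is obtainable from its parents' genotypes, so the pedigree is consistent.

Yes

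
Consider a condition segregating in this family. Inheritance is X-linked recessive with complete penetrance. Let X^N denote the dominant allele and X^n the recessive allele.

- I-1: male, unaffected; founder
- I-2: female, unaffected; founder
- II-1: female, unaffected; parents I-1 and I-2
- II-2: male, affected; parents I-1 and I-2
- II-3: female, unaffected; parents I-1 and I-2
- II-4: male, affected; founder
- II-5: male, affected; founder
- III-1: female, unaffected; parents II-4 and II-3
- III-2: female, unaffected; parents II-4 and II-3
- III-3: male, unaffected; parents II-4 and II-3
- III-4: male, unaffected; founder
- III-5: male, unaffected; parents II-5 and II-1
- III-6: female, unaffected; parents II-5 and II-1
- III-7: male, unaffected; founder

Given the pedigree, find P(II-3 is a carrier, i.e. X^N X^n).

I-1 is unaffected, so I-1 is X^N Y.
I-2 is unaffected so carries N and passed n to II-2 (X^n Y), so I-2 is X^N X^n.
Their cross gives offspring ratios 1/2 X^N X^N : 1/2 X^N X^n. Conditioning on II-3 being unaffected, P(X^N X^n) = 1/2 / 1 = 1/2 before taking II-3's own offspring into account.
II-4 is affected, so II-4 is X^n Y.
Now use II-3's offspring. Probability of each recorded status — unaffected daughter III-1: 1/2 if II-3 is X^N X^n, 1 if X^N X^N; unaffected daughter III-2: 1/2 if II-3 is X^N X^n, 1 if X^N X^N; unaffected son III-3: 1/2 if II-3 is X^N X^n, 1 if X^N X^N.
Bayes: P(X^N X^n) = 1/2·1/8 / (1/2·1/8 + 1/2·1) = 1/9.

1/9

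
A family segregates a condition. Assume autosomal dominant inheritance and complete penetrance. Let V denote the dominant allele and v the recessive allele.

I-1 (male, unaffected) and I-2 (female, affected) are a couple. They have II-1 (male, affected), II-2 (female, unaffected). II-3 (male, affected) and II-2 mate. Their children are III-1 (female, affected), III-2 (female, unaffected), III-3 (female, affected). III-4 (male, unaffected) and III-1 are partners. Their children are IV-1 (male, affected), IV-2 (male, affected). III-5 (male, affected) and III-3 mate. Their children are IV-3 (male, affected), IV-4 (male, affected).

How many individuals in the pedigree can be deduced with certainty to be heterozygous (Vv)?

7

Obligate heterozygotes: I-2 is affected so carries V and passed v to II-2 (vv), so I-2 is Vv; II-1 is affected so carries V and received v from I-1 (vv), so II-1 is Vv; II-3 is affected so carries V and passed v to III-2 (vv), so II-3 is Vv; III-1 is affected so carries V and received v from II-2 (vv), so III-1 is Vv; III-3 is affected so carries V and received v from II-2 (vv), so III-3 is Vv; IV-1 is affected so carries V and received v from III-4 (vv), so IV-1 is Vv; IV-2 is affected so carries V and received v from III-4 (vv), so IV-2 is Vv.
Every other individual is either homozygous by phenotype or has at least one consistent homozygous assignment, so the count is 7.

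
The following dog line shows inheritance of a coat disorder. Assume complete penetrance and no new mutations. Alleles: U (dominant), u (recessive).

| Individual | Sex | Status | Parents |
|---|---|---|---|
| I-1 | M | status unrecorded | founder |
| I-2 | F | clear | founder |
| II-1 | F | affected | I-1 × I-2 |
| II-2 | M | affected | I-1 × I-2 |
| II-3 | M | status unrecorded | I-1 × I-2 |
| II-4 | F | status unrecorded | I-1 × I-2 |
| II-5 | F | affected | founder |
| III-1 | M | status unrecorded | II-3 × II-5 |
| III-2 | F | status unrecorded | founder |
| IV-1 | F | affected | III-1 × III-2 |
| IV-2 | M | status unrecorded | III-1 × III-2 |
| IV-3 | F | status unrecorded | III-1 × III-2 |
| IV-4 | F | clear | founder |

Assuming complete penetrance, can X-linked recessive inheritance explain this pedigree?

Yes

A consistent assignment under X-linked recessive exists: I-1 X^u Y, I-2 X^U X^u, II-1 X^u X^u, II-2 X^u Y, II-3 X^U Y, II-4 X^U X^u, II-5 X^u X^u, III-1 X^u Y, III-2 X^U X^u, IV-1 X^u X^u, IV-2 X^U Y, IV-3 X^U X^u, IV-4 X^U X^U.
In this assignment every recorded phenotype matches its genotype and every non-founder's genotype is obtainable from its parents' genotypes, so the pedigree is consistent.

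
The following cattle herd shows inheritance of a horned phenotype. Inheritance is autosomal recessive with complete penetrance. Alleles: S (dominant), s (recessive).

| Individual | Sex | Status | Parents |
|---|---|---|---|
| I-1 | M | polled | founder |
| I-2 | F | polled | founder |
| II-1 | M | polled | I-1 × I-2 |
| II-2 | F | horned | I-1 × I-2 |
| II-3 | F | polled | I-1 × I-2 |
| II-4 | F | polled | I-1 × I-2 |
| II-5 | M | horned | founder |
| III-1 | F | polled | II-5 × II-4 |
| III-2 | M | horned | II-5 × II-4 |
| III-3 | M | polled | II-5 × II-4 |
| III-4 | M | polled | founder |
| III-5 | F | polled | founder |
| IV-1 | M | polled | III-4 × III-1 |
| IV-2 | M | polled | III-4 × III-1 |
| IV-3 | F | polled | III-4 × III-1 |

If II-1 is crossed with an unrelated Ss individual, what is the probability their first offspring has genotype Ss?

I-1 is polled so carries S and passed s to II-2 (ss), so I-1 is Ss.
I-2 is polled so carries S and passed s to II-2 (ss), so I-2 is Ss.
II-1 is a polled offspring of I-1 (Ss) × I-2 (Ss), whose cross gives 1/4 SS : 1/2 Ss : 1/4 ss; conditioning on being polled, II-1 is SS with probability 1/3, Ss with probability 2/3.
Summing over parental genotype combinations, P(offspring has genotype Ss) = 1/3·1/2 + 2/3·1/2 = 1/2.

1/2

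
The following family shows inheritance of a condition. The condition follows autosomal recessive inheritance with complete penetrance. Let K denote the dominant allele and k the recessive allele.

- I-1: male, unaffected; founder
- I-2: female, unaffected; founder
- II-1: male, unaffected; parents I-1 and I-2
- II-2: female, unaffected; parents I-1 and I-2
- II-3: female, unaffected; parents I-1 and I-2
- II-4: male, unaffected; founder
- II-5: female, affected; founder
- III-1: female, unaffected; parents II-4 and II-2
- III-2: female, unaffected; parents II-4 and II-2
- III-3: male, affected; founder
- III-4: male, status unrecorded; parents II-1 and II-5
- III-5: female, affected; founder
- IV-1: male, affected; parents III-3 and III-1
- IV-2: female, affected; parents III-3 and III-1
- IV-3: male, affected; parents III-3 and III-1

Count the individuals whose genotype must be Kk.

1

Obligate heterozygotes: III-1 is unaffected so carries K and passed k to IV-1 (kk), so III-1 is Kk.
Every other individual is either homozygous by phenotype or has at least one consistent homozygous assignment, so the count is 1.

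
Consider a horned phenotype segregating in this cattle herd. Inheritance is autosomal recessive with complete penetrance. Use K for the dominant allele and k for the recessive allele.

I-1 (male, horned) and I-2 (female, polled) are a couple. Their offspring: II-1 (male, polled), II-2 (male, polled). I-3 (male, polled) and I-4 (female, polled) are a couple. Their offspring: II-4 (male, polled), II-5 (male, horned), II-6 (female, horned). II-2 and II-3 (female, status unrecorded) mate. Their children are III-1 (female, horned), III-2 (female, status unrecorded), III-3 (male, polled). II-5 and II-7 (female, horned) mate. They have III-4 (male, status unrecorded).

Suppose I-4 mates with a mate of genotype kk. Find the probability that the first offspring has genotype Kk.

I-4 is polled so carries K and passed k to II-5 (kk), so I-4 is Kk.
The cross gives 1/2 Kk : 1/2 kk, so P(offspring has genotype Kk) = 1/2.

1/2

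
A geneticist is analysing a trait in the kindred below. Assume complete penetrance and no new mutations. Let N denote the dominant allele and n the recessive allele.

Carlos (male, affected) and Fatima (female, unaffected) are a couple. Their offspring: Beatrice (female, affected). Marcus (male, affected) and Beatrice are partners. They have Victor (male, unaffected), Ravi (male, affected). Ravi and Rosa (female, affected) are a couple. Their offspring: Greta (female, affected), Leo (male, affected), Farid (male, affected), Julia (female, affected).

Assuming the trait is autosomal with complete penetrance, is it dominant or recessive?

Marcus and Beatrice are both affected yet have an unaffected child Victor. Under a recessive model two affected parents are homozygous and every child would be affected, so the trait cannot be recessive.

dominant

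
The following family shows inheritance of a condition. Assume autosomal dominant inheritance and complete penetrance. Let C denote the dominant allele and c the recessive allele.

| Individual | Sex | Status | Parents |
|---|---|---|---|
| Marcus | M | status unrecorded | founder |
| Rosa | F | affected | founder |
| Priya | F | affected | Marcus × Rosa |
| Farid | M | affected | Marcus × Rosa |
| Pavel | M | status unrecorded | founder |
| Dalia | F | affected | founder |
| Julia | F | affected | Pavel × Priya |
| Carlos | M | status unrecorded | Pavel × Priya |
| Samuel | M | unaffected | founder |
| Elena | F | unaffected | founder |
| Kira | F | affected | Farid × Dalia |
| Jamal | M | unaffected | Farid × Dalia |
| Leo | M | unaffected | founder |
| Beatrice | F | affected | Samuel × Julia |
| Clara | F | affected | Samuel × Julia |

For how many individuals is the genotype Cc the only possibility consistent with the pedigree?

Obligate heterozygotes: Farid is affected so carries C and passed c to Jamal (cc), so Farid is Cc; Dalia is affected so carries C and passed c to Jamal (cc), so Dalia is Cc; Beatrice is affected so carries C and received c from Samuel (cc), so Beatrice is Cc; Clara is affected so carries C and received c from Samuel (cc), so Clara is Cc.
Every other individual is either homozygous by phenotype or has at least one consistent homozygous assignment, so the count is 4.

4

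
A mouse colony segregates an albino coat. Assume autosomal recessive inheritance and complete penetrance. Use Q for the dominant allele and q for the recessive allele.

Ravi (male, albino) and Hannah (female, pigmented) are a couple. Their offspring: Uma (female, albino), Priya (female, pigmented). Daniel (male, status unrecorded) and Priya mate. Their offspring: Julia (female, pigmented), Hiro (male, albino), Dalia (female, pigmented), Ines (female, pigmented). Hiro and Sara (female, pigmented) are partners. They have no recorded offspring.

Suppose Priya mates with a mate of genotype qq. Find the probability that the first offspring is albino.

Priya is pigmented so carries Q and received q from Ravi (qq), so Priya is Qq.
The cross gives 1/2 Qq : 1/2 qq, so P(offspring is albino) = 1/2.

1/2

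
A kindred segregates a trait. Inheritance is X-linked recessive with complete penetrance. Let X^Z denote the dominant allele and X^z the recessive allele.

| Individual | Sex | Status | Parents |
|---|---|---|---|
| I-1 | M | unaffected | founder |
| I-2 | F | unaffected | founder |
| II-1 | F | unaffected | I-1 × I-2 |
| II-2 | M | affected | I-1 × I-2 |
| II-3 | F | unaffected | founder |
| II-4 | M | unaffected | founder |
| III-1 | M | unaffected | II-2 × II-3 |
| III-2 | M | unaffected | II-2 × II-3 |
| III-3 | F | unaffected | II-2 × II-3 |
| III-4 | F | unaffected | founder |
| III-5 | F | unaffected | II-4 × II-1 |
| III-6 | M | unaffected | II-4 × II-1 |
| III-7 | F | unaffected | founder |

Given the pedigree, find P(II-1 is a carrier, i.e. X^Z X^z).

1/3

I-1 is unaffected, so I-1 is X^Z Y.
I-2 is unaffected so carries Z and passed z to II-2 (X^z Y), so I-2 is X^Z X^z.
Their cross gives offspring ratios 1/2 X^Z X^Z : 1/2 X^Z X^z. Conditioning on II-1 being unaffected, P(X^Z X^z) = 1/2 / 1 = 1/2 before taking II-1's own offspring into account.
II-4 is unaffected, so II-4 is X^Z Y.
Now use II-1's offspring. Probability of each recorded status — unaffected son III-6: 1/2 if II-1 is X^Z X^z, 1 if X^Z X^Z. (III-5: equally likely either way, so uninformative.)
Bayes: P(X^Z X^z) = 1/2·1/2 / (1/2·1/2 + 1/2·1) = 1/3.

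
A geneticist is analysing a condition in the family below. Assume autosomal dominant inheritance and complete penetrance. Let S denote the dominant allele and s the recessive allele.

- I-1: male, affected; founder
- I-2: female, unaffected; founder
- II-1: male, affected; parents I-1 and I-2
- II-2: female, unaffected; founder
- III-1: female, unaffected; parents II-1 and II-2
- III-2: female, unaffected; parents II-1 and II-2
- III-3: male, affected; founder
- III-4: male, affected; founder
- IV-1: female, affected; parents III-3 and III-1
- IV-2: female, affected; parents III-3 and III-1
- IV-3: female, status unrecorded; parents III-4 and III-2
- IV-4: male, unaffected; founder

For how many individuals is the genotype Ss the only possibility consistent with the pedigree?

Obligate heterozygotes: II-1 is affected so carries S and received s from I-2 (ss), so II-1 is Ss; IV-1 is affected so carries S and received s from III-1 (ss), so IV-1 is Ss; IV-2 is affected so carries S and received s from III-1 (ss), so IV-2 is Ss.
Every other individual is either homozygous by phenotype or has at least one consistent homozygous assignment, so the count is 3.

3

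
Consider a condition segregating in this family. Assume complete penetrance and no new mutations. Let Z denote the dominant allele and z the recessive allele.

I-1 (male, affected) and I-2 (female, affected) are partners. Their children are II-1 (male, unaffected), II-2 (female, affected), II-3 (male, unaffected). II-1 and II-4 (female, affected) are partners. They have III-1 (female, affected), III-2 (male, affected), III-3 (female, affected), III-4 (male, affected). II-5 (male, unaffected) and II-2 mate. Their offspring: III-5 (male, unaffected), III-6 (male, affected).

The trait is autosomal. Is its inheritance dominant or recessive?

I-1 and I-2 are both affected yet have an unaffected child II-1. Under a recessive model two affected parents are homozygous and every child would be affected, so the trait cannot be recessive.

dominant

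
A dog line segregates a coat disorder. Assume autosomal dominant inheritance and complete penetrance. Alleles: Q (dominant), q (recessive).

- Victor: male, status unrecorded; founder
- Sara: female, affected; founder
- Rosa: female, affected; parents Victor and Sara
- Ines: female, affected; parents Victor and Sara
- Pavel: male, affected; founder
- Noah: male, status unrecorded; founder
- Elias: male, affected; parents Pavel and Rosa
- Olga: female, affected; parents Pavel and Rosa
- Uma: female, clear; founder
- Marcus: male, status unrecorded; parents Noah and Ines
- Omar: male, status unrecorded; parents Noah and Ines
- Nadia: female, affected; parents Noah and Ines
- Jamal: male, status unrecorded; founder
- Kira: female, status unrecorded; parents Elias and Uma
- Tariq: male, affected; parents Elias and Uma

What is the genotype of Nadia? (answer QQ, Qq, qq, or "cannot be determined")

cannot be determined

Nadia's phenotype allows QQ or Qq, and no parent or child forces a single allele at both positions; consistent genotype assignments exist with Nadia as QQ or Qq.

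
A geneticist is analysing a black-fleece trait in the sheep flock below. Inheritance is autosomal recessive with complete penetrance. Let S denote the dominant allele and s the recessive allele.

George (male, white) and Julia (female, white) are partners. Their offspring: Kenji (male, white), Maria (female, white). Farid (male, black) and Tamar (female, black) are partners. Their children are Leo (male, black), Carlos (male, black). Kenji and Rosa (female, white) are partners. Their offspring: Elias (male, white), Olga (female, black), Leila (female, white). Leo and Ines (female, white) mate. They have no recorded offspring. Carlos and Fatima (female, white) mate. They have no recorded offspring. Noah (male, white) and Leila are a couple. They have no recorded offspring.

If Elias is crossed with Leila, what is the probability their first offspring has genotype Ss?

Kenji is white so carries S and passed s to Olga (ss), so Kenji is Ss.
Rosa is white so carries S and passed s to Olga (ss), so Rosa is Ss.
Elias is a white offspring of Kenji (Ss) × Rosa (Ss), whose cross gives 1/4 SS : 1/2 Ss : 1/4 ss; conditioning on being white, Elias is SS with probability 1/3, Ss with probability 2/3.
Leila is a white offspring of Kenji (Ss) × Rosa (Ss), whose cross gives 1/4 SS : 1/2 Ss : 1/4 ss; conditioning on being white, Leila is SS with probability 1/3, Ss with probability 2/3.
Summing over parental genotype combinations, P(offspring has genotype Ss) = 2/9·1/2 + 2/9·1/2 + 4/9·1/2 = 4/9.

4/9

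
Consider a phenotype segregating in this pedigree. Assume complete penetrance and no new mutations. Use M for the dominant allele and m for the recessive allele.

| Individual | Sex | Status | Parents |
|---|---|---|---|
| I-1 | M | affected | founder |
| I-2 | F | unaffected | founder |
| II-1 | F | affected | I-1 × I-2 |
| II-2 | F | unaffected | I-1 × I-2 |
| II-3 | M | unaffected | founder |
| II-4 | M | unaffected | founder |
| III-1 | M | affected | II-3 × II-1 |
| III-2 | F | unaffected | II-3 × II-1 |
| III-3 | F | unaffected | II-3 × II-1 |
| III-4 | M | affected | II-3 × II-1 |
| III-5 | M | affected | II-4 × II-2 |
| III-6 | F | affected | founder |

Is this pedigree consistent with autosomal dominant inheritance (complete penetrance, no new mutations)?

No

Under autosomal dominant, III-5 (affected, male) cannot arise from II-4 (unaffected) × II-2 (unaffected).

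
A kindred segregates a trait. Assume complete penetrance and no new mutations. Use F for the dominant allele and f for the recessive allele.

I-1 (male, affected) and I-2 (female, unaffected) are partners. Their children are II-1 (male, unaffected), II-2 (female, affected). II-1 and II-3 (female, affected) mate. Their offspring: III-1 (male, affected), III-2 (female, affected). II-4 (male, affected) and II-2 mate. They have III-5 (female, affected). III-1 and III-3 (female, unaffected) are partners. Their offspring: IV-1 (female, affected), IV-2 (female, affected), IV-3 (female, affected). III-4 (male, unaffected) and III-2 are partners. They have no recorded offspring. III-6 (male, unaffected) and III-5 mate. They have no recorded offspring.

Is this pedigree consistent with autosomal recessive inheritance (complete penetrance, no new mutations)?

A consistent assignment under autosomal recessive exists: I-1 ff, I-2 Ff, II-1 Ff, II-2 ff, II-3 ff, II-4 ff, III-1 ff, III-2 ff, III-3 Ff, III-4 FF, III-5 ff, III-6 FF, IV-1 ff, IV-2 ff, IV-3 ff.
In this assignment every recorded phenotype matches its genotype and every non-founder's genotype is obtainable from its parents' genotypes, so the pedigree is consistent.

Yes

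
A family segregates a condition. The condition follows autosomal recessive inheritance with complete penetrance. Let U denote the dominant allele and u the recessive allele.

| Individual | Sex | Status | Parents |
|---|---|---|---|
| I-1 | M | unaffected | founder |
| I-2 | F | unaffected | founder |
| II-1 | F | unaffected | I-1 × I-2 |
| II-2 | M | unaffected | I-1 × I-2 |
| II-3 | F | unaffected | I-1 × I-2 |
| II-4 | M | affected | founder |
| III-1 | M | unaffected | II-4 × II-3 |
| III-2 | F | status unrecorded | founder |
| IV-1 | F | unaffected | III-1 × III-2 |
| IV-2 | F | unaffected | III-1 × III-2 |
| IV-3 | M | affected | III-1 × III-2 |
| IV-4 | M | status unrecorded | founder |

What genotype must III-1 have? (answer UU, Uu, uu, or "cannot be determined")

From phenotype alone, III-1 is UU or Uu.
III-1 is unaffected so carries U and received u from II-4 (uu), so III-1 is Uu.

Uu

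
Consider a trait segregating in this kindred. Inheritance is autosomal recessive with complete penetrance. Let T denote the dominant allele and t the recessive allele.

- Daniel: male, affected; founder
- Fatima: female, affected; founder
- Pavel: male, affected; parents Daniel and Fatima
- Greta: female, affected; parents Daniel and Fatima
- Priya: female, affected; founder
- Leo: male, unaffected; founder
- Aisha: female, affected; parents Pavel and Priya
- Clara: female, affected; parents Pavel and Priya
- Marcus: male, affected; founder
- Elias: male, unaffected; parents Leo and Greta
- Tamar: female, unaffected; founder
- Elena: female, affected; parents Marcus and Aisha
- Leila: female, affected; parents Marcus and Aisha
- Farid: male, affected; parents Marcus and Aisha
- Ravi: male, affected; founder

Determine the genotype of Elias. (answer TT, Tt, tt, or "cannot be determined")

From phenotype alone, Elias is TT or Tt.
Elias is unaffected so carries T and received t from Greta (tt), so Elias is Tt.

Tt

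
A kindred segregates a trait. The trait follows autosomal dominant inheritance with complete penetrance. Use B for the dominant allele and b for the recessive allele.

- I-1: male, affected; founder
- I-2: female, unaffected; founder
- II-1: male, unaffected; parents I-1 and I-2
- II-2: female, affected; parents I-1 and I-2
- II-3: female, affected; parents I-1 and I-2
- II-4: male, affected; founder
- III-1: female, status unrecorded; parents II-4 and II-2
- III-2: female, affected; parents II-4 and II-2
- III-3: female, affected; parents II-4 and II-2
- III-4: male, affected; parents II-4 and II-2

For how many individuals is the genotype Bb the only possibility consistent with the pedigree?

Obligate heterozygotes: I-1 is affected so carries B and passed b to II-1 (bb), so I-1 is Bb; II-2 is affected so carries B and received b from I-2 (bb), so II-2 is Bb; II-3 is affected so carries B and received b from I-2 (bb), so II-3 is Bb.
Every other individual is either homozygous by phenotype or has at least one consistent homozygous assignment, so the count is 3.

3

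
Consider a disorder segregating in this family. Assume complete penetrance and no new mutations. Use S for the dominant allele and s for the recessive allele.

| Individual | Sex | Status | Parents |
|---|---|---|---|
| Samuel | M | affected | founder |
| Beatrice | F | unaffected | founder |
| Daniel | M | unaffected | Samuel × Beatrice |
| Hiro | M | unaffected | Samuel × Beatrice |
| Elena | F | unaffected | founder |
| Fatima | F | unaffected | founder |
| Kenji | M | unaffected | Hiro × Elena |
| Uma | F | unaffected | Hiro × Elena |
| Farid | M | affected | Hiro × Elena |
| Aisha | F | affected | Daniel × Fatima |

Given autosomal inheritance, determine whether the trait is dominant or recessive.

recessive

Hiro and Elena are both unaffected yet have an affected child Farid. Under dominance, an affected child requires at least one affected parent, so the trait cannot be dominant.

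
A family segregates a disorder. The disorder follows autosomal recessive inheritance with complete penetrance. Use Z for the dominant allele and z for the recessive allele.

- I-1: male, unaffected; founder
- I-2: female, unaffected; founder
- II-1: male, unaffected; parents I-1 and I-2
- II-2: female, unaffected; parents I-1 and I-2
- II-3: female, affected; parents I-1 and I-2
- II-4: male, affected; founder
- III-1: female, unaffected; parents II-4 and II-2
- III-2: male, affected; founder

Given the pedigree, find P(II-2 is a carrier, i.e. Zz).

1/2

I-1 is unaffected so carries Z and passed z to II-3 (zz), so I-1 is Zz.
I-2 is unaffected so carries Z and passed z to II-3 (zz), so I-2 is Zz.
Their cross gives offspring ratios 1/4 ZZ : 1/2 Zz : 1/4 zz. Conditioning on II-2 being unaffected, P(Zz) = 1/2 / 3/4 = 2/3 before taking II-2's own offspring into account.
II-4 is affected, so II-4 is zz.
Now use II-2's offspring. Probability of each recorded status — unaffected daughter III-1: 1/2 if II-2 is Zz, 1 if ZZ.
Bayes: P(Zz) = 2/3·1/2 / (2/3·1/2 + 1/3·1) = 1/2.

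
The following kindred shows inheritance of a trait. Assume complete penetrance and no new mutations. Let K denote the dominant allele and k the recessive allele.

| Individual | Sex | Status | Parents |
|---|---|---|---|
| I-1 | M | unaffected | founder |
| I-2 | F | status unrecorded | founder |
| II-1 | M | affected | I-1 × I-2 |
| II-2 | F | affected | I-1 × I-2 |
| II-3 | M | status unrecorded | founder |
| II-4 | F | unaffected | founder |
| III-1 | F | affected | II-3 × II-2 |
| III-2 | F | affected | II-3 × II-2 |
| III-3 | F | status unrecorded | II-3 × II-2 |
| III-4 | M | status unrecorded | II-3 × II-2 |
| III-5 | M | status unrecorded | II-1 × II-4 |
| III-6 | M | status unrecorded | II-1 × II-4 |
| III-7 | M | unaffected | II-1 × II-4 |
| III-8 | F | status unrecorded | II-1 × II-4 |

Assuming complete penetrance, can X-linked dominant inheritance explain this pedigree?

Yes

A consistent assignment under X-linked dominant exists: I-1 X^k Y, I-2 X^K X^K, II-1 X^K Y, II-2 X^K X^k, II-3 X^K Y, II-4 X^k X^k, III-1 X^K X^K, III-2 X^K X^K, III-3 X^K X^K, III-4 X^K Y, III-5 X^k Y, III-6 X^k Y, III-7 X^k Y, III-8 X^K X^k.
In this assignment every recorded phenotype matches its genotype and every non-founder's genotype is obtainable from its parents' genotypes, so the pedigree is consistent.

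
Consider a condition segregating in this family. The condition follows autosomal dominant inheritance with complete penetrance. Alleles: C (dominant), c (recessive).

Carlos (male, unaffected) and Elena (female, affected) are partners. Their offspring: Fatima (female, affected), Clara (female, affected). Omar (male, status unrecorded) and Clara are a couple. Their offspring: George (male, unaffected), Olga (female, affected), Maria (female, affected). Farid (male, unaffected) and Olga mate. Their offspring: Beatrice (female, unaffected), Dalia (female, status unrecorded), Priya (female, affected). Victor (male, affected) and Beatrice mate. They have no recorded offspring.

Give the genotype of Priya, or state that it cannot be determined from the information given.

From phenotype alone, Priya is CC or Cc.
Priya is affected so carries C and received c from Farid (cc), so Priya is Cc.

Cc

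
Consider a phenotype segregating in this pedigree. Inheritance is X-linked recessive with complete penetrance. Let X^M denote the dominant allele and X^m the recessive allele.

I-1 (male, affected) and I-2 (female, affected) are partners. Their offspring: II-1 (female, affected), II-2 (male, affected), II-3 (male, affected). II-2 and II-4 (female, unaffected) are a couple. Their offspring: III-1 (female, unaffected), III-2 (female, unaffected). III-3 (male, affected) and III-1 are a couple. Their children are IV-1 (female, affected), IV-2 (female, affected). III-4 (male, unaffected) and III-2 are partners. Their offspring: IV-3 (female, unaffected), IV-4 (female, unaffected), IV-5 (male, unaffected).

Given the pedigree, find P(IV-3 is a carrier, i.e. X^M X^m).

1/2

III-4 is unaffected, so III-4 is X^M Y.
III-2 is unaffected so carries M and received m from II-2 (X^m Y), so III-2 is X^M X^m.
Their cross gives offspring ratios 1/2 X^M X^M : 1/2 X^M X^m. Conditioning on IV-3 being unaffected, P(X^M X^m) = 1/2 / 1 = 1/2.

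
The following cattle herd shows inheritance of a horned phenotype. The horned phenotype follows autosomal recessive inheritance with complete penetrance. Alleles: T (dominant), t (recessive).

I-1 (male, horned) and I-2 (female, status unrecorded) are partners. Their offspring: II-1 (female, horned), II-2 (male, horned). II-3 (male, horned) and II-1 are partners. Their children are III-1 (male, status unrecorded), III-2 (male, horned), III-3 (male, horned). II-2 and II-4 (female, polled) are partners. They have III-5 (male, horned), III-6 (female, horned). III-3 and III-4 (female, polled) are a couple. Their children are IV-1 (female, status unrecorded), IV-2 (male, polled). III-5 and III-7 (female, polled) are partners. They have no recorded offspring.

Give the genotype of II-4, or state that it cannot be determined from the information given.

From phenotype alone, II-4 is TT or Tt.
II-4 is polled so carries T and passed t to III-5 (tt), so II-4 is Tt.

Tt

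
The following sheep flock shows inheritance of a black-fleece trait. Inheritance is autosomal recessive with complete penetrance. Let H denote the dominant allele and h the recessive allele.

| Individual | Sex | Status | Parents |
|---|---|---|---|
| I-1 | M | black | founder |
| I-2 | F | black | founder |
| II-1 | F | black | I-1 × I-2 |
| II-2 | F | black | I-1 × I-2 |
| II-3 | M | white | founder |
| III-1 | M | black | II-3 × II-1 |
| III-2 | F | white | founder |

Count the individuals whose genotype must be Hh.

Obligate heterozygotes: II-3 is white so carries H and passed h to III-1 (hh), so II-3 is Hh.
Every other individual is either homozygous by phenotype or has at least one consistent homozygous assignment, so the count is 1.

1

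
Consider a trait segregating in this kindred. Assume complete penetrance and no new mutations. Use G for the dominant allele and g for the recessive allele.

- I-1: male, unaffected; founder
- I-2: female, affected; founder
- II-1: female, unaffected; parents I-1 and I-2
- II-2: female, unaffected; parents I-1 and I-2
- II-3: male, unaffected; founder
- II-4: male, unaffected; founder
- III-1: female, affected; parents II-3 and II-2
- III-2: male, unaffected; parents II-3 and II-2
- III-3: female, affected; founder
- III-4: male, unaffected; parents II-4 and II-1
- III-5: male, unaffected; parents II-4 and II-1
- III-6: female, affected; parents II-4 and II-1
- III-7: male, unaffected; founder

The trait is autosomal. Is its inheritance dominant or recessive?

II-3 and II-2 are both unaffected yet have an affected child III-1. Under dominance, an affected child requires at least one affected parent, so the trait cannot be dominant.

recessive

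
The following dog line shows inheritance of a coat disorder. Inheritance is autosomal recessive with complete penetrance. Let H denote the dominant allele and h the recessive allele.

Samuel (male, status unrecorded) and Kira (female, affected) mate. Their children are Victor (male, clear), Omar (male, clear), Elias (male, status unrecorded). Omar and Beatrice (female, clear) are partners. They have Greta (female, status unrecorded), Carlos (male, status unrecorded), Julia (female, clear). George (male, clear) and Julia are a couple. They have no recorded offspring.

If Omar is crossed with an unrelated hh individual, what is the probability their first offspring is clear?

1/2

Omar is clear so carries H and received h from Kira (hh), so Omar is Hh.
The cross gives 1/2 Hh : 1/2 hh, so P(offspring is clear) = 1/2.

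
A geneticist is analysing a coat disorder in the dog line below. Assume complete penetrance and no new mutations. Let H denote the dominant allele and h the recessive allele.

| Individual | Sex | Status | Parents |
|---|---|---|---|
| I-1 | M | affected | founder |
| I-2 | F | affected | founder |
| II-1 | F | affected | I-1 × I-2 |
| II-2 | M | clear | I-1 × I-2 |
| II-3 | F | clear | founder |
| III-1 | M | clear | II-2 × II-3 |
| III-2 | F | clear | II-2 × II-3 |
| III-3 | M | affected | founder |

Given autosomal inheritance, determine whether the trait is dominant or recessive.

I-1 and I-2 are both affected yet have a clear child II-2. Under a recessive model two affected parents are homozygous and every child would be affected, so the trait cannot be recessive.

dominant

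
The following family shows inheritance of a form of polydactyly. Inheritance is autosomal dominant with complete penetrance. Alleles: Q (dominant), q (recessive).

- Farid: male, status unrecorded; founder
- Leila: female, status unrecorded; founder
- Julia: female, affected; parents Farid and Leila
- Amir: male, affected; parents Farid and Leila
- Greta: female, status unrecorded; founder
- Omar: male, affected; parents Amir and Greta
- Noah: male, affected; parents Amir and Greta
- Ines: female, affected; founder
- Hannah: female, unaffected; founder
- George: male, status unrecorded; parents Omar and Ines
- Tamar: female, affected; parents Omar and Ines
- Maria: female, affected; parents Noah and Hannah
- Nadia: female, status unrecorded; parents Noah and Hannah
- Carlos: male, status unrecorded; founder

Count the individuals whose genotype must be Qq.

1

Obligate heterozygotes: Maria is affected so carries Q and received q from Hannah (qq), so Maria is Qq.
Every other individual is either homozygous by phenotype or has at least one consistent homozygous assignment, so the count is 1.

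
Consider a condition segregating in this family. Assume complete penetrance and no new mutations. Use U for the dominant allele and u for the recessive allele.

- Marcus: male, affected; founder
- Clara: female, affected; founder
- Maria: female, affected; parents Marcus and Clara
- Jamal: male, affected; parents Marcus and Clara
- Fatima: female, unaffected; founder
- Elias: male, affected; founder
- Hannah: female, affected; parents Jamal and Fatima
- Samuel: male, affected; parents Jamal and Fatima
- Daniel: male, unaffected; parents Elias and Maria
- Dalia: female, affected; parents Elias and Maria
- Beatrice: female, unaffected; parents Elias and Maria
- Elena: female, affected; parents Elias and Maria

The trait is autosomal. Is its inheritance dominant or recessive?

dominant

Elias and Maria are both affected yet have an unaffected child Daniel. Under a recessive model two affected parents are homozygous and every child would be affected, so the trait cannot be recessive.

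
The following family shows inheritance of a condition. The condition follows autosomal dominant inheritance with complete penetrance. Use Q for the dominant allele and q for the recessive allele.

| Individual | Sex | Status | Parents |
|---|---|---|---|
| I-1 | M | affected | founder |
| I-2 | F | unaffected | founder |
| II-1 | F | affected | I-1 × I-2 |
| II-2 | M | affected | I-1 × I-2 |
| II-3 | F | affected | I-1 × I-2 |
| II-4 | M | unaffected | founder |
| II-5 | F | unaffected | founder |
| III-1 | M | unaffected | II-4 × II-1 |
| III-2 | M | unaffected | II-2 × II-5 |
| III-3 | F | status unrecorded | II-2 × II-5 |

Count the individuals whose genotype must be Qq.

3

Obligate heterozygotes: II-1 is affected so carries Q and received q from I-2 (qq), so II-1 is Qq; II-2 is affected so carries Q and received q from I-2 (qq), so II-2 is Qq; II-3 is affected so carries Q and received q from I-2 (qq), so II-3 is Qq.
Every other individual is either homozygous by phenotype or has at least one consistent homozygous assignment, so the count is 3.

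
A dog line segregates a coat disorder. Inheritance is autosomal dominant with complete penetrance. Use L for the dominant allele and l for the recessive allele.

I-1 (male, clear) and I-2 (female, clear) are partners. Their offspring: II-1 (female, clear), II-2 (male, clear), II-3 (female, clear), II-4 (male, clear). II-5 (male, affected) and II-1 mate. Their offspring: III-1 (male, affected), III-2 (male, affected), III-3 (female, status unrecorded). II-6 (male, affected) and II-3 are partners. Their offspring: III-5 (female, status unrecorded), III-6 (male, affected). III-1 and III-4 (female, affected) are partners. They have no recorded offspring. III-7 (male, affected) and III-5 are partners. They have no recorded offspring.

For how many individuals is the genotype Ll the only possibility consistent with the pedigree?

Obligate heterozygotes: III-1 is affected so carries L and received l from II-1 (ll), so III-1 is Ll; III-2 is affected so carries L and received l from II-1 (ll), so III-2 is Ll; III-6 is affected so carries L and received l from II-3 (ll), so III-6 is Ll.
Every other individual is either homozygous by phenotype or has at least one consistent homozygous assignment, so the count is 3.

3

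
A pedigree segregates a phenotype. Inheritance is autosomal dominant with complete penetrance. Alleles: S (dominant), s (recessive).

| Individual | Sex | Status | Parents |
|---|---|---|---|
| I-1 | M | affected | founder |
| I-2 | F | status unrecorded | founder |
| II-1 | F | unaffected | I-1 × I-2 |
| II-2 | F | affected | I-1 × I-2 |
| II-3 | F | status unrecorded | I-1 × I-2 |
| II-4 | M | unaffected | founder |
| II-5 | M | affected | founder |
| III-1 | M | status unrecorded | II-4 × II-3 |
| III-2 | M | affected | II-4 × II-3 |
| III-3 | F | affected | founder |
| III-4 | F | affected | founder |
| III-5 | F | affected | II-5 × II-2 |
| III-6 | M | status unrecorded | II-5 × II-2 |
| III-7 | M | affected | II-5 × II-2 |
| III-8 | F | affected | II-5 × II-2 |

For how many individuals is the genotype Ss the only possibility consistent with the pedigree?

Obligate heterozygotes: I-1 is affected so carries S and passed s to II-1 (ss), so I-1 is Ss; III-2 is affected so carries S and received s from II-4 (ss), so III-2 is Ss.
Every other individual is either homozygous by phenotype or has at least one consistent homozygous assignment, so the count is 2.

2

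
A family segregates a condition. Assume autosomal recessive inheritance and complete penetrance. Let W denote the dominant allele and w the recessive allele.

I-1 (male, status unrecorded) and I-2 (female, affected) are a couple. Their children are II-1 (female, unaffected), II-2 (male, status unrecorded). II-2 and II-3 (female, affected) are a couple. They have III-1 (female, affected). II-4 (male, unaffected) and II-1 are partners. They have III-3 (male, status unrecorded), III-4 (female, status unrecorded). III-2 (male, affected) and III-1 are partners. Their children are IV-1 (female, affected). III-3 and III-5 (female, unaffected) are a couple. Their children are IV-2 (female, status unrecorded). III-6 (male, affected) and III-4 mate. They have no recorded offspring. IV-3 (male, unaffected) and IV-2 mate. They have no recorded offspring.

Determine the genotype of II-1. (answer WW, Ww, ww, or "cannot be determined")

From phenotype alone, II-1 is WW or Ww.
II-1 is unaffected so carries W and received w from I-2 (ww), so II-1 is Ww.

Ww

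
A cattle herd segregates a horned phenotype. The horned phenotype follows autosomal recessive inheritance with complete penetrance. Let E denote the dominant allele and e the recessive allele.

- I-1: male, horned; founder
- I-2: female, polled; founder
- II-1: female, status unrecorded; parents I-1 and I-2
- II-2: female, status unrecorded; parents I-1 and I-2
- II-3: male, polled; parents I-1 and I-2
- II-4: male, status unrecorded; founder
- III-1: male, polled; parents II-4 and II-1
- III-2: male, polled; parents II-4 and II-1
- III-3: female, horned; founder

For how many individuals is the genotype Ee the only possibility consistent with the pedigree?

1

Obligate heterozygotes: II-3 is polled so carries E and received e from I-1 (ee), so II-3 is Ee.
Every other individual is either homozygous by phenotype or has at least one consistent homozygous assignment, so the count is 1.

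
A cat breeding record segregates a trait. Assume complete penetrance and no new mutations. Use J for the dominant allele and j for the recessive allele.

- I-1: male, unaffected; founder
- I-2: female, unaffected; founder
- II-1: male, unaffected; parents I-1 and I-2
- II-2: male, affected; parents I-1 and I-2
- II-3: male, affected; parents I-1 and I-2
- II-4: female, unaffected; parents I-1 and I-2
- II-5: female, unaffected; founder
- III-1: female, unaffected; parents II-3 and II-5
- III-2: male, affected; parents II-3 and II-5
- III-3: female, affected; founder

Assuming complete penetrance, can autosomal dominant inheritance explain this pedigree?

Under autosomal dominant, II-2 (affected, male) cannot arise from I-1 (unaffected) × I-2 (unaffected).

No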